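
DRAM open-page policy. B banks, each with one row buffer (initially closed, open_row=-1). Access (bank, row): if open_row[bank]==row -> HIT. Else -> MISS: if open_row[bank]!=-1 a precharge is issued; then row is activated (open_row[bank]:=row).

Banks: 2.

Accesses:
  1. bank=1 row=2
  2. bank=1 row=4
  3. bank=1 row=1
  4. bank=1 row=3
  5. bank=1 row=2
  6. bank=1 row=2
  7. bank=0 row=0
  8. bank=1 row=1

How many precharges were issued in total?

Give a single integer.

Answer: 5

Derivation:
Acc 1: bank1 row2 -> MISS (open row2); precharges=0
Acc 2: bank1 row4 -> MISS (open row4); precharges=1
Acc 3: bank1 row1 -> MISS (open row1); precharges=2
Acc 4: bank1 row3 -> MISS (open row3); precharges=3
Acc 5: bank1 row2 -> MISS (open row2); precharges=4
Acc 6: bank1 row2 -> HIT
Acc 7: bank0 row0 -> MISS (open row0); precharges=4
Acc 8: bank1 row1 -> MISS (open row1); precharges=5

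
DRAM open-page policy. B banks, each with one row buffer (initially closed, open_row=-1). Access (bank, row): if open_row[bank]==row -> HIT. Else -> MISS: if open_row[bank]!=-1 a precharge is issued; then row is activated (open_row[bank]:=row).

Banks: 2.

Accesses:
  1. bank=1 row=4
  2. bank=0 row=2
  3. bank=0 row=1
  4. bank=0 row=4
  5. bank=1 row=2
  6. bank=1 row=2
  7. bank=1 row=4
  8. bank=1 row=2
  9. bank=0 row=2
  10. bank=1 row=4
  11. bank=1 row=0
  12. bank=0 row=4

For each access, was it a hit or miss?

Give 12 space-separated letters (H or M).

Answer: M M M M M H M M M M M M

Derivation:
Acc 1: bank1 row4 -> MISS (open row4); precharges=0
Acc 2: bank0 row2 -> MISS (open row2); precharges=0
Acc 3: bank0 row1 -> MISS (open row1); precharges=1
Acc 4: bank0 row4 -> MISS (open row4); precharges=2
Acc 5: bank1 row2 -> MISS (open row2); precharges=3
Acc 6: bank1 row2 -> HIT
Acc 7: bank1 row4 -> MISS (open row4); precharges=4
Acc 8: bank1 row2 -> MISS (open row2); precharges=5
Acc 9: bank0 row2 -> MISS (open row2); precharges=6
Acc 10: bank1 row4 -> MISS (open row4); precharges=7
Acc 11: bank1 row0 -> MISS (open row0); precharges=8
Acc 12: bank0 row4 -> MISS (open row4); precharges=9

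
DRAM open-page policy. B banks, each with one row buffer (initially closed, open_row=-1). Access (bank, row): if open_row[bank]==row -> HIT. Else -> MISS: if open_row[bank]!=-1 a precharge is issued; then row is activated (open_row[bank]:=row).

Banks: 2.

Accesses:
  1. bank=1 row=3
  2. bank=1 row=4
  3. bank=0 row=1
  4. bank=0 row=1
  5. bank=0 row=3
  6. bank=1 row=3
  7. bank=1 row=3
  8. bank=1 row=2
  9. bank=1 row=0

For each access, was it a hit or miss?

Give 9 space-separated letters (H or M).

Acc 1: bank1 row3 -> MISS (open row3); precharges=0
Acc 2: bank1 row4 -> MISS (open row4); precharges=1
Acc 3: bank0 row1 -> MISS (open row1); precharges=1
Acc 4: bank0 row1 -> HIT
Acc 5: bank0 row3 -> MISS (open row3); precharges=2
Acc 6: bank1 row3 -> MISS (open row3); precharges=3
Acc 7: bank1 row3 -> HIT
Acc 8: bank1 row2 -> MISS (open row2); precharges=4
Acc 9: bank1 row0 -> MISS (open row0); precharges=5

Answer: M M M H M M H M M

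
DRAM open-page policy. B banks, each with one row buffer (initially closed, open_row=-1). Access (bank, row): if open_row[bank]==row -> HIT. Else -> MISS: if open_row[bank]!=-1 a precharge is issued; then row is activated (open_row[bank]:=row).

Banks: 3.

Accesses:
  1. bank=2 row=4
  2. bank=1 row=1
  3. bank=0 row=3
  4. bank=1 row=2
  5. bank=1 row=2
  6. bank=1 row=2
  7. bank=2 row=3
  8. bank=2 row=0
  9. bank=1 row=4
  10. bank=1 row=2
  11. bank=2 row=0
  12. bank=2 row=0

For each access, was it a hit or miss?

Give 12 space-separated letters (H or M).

Answer: M M M M H H M M M M H H

Derivation:
Acc 1: bank2 row4 -> MISS (open row4); precharges=0
Acc 2: bank1 row1 -> MISS (open row1); precharges=0
Acc 3: bank0 row3 -> MISS (open row3); precharges=0
Acc 4: bank1 row2 -> MISS (open row2); precharges=1
Acc 5: bank1 row2 -> HIT
Acc 6: bank1 row2 -> HIT
Acc 7: bank2 row3 -> MISS (open row3); precharges=2
Acc 8: bank2 row0 -> MISS (open row0); precharges=3
Acc 9: bank1 row4 -> MISS (open row4); precharges=4
Acc 10: bank1 row2 -> MISS (open row2); precharges=5
Acc 11: bank2 row0 -> HIT
Acc 12: bank2 row0 -> HIT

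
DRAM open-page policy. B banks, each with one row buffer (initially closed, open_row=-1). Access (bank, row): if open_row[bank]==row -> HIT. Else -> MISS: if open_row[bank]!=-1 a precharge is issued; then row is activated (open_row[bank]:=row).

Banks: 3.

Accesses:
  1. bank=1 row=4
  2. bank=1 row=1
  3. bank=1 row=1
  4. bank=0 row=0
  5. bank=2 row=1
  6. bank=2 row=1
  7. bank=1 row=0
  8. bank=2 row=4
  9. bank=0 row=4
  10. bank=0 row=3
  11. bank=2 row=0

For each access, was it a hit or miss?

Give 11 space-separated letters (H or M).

Answer: M M H M M H M M M M M

Derivation:
Acc 1: bank1 row4 -> MISS (open row4); precharges=0
Acc 2: bank1 row1 -> MISS (open row1); precharges=1
Acc 3: bank1 row1 -> HIT
Acc 4: bank0 row0 -> MISS (open row0); precharges=1
Acc 5: bank2 row1 -> MISS (open row1); precharges=1
Acc 6: bank2 row1 -> HIT
Acc 7: bank1 row0 -> MISS (open row0); precharges=2
Acc 8: bank2 row4 -> MISS (open row4); precharges=3
Acc 9: bank0 row4 -> MISS (open row4); precharges=4
Acc 10: bank0 row3 -> MISS (open row3); precharges=5
Acc 11: bank2 row0 -> MISS (open row0); precharges=6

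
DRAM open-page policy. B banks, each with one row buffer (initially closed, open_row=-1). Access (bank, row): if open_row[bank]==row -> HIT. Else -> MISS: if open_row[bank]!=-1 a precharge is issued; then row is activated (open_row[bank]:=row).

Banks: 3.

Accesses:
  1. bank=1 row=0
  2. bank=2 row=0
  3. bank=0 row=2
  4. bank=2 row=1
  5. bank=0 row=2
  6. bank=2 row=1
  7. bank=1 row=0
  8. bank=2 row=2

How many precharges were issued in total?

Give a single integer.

Acc 1: bank1 row0 -> MISS (open row0); precharges=0
Acc 2: bank2 row0 -> MISS (open row0); precharges=0
Acc 3: bank0 row2 -> MISS (open row2); precharges=0
Acc 4: bank2 row1 -> MISS (open row1); precharges=1
Acc 5: bank0 row2 -> HIT
Acc 6: bank2 row1 -> HIT
Acc 7: bank1 row0 -> HIT
Acc 8: bank2 row2 -> MISS (open row2); precharges=2

Answer: 2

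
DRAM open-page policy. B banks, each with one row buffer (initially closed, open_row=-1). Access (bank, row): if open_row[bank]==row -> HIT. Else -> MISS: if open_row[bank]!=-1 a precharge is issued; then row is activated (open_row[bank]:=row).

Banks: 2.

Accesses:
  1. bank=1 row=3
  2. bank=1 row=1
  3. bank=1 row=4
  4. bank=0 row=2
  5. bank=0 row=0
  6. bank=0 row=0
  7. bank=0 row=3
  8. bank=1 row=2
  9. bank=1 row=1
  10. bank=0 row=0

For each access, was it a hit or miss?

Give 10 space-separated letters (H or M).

Acc 1: bank1 row3 -> MISS (open row3); precharges=0
Acc 2: bank1 row1 -> MISS (open row1); precharges=1
Acc 3: bank1 row4 -> MISS (open row4); precharges=2
Acc 4: bank0 row2 -> MISS (open row2); precharges=2
Acc 5: bank0 row0 -> MISS (open row0); precharges=3
Acc 6: bank0 row0 -> HIT
Acc 7: bank0 row3 -> MISS (open row3); precharges=4
Acc 8: bank1 row2 -> MISS (open row2); precharges=5
Acc 9: bank1 row1 -> MISS (open row1); precharges=6
Acc 10: bank0 row0 -> MISS (open row0); precharges=7

Answer: M M M M M H M M M M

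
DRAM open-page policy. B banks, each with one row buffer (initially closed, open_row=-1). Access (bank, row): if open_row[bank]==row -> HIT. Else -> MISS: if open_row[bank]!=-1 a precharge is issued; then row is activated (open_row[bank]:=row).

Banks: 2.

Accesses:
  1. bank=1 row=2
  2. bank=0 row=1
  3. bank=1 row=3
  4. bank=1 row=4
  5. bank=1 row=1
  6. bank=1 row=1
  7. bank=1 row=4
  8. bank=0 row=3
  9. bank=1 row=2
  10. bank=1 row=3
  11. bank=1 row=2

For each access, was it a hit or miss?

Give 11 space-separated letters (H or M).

Answer: M M M M M H M M M M M

Derivation:
Acc 1: bank1 row2 -> MISS (open row2); precharges=0
Acc 2: bank0 row1 -> MISS (open row1); precharges=0
Acc 3: bank1 row3 -> MISS (open row3); precharges=1
Acc 4: bank1 row4 -> MISS (open row4); precharges=2
Acc 5: bank1 row1 -> MISS (open row1); precharges=3
Acc 6: bank1 row1 -> HIT
Acc 7: bank1 row4 -> MISS (open row4); precharges=4
Acc 8: bank0 row3 -> MISS (open row3); precharges=5
Acc 9: bank1 row2 -> MISS (open row2); precharges=6
Acc 10: bank1 row3 -> MISS (open row3); precharges=7
Acc 11: bank1 row2 -> MISS (open row2); precharges=8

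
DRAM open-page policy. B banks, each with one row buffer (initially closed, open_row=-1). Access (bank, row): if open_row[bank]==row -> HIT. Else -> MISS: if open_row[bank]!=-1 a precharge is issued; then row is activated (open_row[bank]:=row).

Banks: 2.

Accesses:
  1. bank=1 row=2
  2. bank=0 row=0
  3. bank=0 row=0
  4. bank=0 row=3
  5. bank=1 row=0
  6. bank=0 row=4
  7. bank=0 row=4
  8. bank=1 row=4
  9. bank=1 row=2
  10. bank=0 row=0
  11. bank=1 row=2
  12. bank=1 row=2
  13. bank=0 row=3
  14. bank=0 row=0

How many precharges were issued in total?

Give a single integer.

Acc 1: bank1 row2 -> MISS (open row2); precharges=0
Acc 2: bank0 row0 -> MISS (open row0); precharges=0
Acc 3: bank0 row0 -> HIT
Acc 4: bank0 row3 -> MISS (open row3); precharges=1
Acc 5: bank1 row0 -> MISS (open row0); precharges=2
Acc 6: bank0 row4 -> MISS (open row4); precharges=3
Acc 7: bank0 row4 -> HIT
Acc 8: bank1 row4 -> MISS (open row4); precharges=4
Acc 9: bank1 row2 -> MISS (open row2); precharges=5
Acc 10: bank0 row0 -> MISS (open row0); precharges=6
Acc 11: bank1 row2 -> HIT
Acc 12: bank1 row2 -> HIT
Acc 13: bank0 row3 -> MISS (open row3); precharges=7
Acc 14: bank0 row0 -> MISS (open row0); precharges=8

Answer: 8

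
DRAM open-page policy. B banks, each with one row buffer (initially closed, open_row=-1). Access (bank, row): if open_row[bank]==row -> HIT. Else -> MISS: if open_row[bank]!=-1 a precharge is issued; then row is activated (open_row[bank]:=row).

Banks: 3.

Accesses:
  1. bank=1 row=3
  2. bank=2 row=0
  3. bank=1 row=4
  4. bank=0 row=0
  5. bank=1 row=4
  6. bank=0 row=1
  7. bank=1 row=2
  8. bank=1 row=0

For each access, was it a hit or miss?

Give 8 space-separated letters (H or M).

Answer: M M M M H M M M

Derivation:
Acc 1: bank1 row3 -> MISS (open row3); precharges=0
Acc 2: bank2 row0 -> MISS (open row0); precharges=0
Acc 3: bank1 row4 -> MISS (open row4); precharges=1
Acc 4: bank0 row0 -> MISS (open row0); precharges=1
Acc 5: bank1 row4 -> HIT
Acc 6: bank0 row1 -> MISS (open row1); precharges=2
Acc 7: bank1 row2 -> MISS (open row2); precharges=3
Acc 8: bank1 row0 -> MISS (open row0); precharges=4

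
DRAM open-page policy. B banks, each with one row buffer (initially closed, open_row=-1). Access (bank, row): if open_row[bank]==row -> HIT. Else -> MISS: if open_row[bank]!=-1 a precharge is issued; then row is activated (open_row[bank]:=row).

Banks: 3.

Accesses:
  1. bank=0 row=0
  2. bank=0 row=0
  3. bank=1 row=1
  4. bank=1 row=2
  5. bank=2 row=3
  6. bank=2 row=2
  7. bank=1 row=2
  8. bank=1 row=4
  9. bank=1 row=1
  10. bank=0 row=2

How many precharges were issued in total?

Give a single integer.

Answer: 5

Derivation:
Acc 1: bank0 row0 -> MISS (open row0); precharges=0
Acc 2: bank0 row0 -> HIT
Acc 3: bank1 row1 -> MISS (open row1); precharges=0
Acc 4: bank1 row2 -> MISS (open row2); precharges=1
Acc 5: bank2 row3 -> MISS (open row3); precharges=1
Acc 6: bank2 row2 -> MISS (open row2); precharges=2
Acc 7: bank1 row2 -> HIT
Acc 8: bank1 row4 -> MISS (open row4); precharges=3
Acc 9: bank1 row1 -> MISS (open row1); precharges=4
Acc 10: bank0 row2 -> MISS (open row2); precharges=5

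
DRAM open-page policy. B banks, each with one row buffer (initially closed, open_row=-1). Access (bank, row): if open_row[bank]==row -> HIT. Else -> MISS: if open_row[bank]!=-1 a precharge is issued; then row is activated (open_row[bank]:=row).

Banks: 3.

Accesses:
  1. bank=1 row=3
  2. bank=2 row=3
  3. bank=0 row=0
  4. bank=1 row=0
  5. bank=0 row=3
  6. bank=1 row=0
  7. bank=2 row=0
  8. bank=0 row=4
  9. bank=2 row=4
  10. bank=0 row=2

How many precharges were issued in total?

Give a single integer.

Acc 1: bank1 row3 -> MISS (open row3); precharges=0
Acc 2: bank2 row3 -> MISS (open row3); precharges=0
Acc 3: bank0 row0 -> MISS (open row0); precharges=0
Acc 4: bank1 row0 -> MISS (open row0); precharges=1
Acc 5: bank0 row3 -> MISS (open row3); precharges=2
Acc 6: bank1 row0 -> HIT
Acc 7: bank2 row0 -> MISS (open row0); precharges=3
Acc 8: bank0 row4 -> MISS (open row4); precharges=4
Acc 9: bank2 row4 -> MISS (open row4); precharges=5
Acc 10: bank0 row2 -> MISS (open row2); precharges=6

Answer: 6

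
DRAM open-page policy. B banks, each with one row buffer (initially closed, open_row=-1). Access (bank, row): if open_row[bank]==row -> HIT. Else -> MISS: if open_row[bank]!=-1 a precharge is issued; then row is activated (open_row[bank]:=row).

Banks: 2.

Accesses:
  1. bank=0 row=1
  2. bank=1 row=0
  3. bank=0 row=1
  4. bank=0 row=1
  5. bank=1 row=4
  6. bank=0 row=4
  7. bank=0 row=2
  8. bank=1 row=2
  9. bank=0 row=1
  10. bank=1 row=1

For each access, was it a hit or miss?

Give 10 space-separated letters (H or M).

Acc 1: bank0 row1 -> MISS (open row1); precharges=0
Acc 2: bank1 row0 -> MISS (open row0); precharges=0
Acc 3: bank0 row1 -> HIT
Acc 4: bank0 row1 -> HIT
Acc 5: bank1 row4 -> MISS (open row4); precharges=1
Acc 6: bank0 row4 -> MISS (open row4); precharges=2
Acc 7: bank0 row2 -> MISS (open row2); precharges=3
Acc 8: bank1 row2 -> MISS (open row2); precharges=4
Acc 9: bank0 row1 -> MISS (open row1); precharges=5
Acc 10: bank1 row1 -> MISS (open row1); precharges=6

Answer: M M H H M M M M M M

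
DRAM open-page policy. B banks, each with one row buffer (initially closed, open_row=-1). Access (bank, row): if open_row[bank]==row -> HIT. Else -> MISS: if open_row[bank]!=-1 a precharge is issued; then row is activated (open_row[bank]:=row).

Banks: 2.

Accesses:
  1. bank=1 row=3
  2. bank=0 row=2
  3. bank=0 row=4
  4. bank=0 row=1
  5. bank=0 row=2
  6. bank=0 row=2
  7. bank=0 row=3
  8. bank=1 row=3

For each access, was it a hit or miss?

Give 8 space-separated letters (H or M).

Acc 1: bank1 row3 -> MISS (open row3); precharges=0
Acc 2: bank0 row2 -> MISS (open row2); precharges=0
Acc 3: bank0 row4 -> MISS (open row4); precharges=1
Acc 4: bank0 row1 -> MISS (open row1); precharges=2
Acc 5: bank0 row2 -> MISS (open row2); precharges=3
Acc 6: bank0 row2 -> HIT
Acc 7: bank0 row3 -> MISS (open row3); precharges=4
Acc 8: bank1 row3 -> HIT

Answer: M M M M M H M H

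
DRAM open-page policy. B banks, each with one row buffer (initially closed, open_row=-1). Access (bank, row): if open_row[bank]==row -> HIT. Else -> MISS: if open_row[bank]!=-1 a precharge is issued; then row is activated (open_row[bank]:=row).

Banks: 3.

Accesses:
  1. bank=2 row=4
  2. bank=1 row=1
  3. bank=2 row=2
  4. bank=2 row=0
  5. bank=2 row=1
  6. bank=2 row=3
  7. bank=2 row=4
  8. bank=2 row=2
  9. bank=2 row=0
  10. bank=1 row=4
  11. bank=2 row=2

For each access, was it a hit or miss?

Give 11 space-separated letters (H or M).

Acc 1: bank2 row4 -> MISS (open row4); precharges=0
Acc 2: bank1 row1 -> MISS (open row1); precharges=0
Acc 3: bank2 row2 -> MISS (open row2); precharges=1
Acc 4: bank2 row0 -> MISS (open row0); precharges=2
Acc 5: bank2 row1 -> MISS (open row1); precharges=3
Acc 6: bank2 row3 -> MISS (open row3); precharges=4
Acc 7: bank2 row4 -> MISS (open row4); precharges=5
Acc 8: bank2 row2 -> MISS (open row2); precharges=6
Acc 9: bank2 row0 -> MISS (open row0); precharges=7
Acc 10: bank1 row4 -> MISS (open row4); precharges=8
Acc 11: bank2 row2 -> MISS (open row2); precharges=9

Answer: M M M M M M M M M M M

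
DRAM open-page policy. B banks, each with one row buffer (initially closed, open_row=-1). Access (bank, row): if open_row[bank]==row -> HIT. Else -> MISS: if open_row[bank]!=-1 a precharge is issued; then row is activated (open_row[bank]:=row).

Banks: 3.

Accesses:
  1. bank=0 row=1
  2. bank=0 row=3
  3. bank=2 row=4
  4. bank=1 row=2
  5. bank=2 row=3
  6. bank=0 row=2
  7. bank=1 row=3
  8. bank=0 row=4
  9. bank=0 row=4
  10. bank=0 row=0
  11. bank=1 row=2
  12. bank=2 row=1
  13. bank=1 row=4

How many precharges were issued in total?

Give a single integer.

Answer: 9

Derivation:
Acc 1: bank0 row1 -> MISS (open row1); precharges=0
Acc 2: bank0 row3 -> MISS (open row3); precharges=1
Acc 3: bank2 row4 -> MISS (open row4); precharges=1
Acc 4: bank1 row2 -> MISS (open row2); precharges=1
Acc 5: bank2 row3 -> MISS (open row3); precharges=2
Acc 6: bank0 row2 -> MISS (open row2); precharges=3
Acc 7: bank1 row3 -> MISS (open row3); precharges=4
Acc 8: bank0 row4 -> MISS (open row4); precharges=5
Acc 9: bank0 row4 -> HIT
Acc 10: bank0 row0 -> MISS (open row0); precharges=6
Acc 11: bank1 row2 -> MISS (open row2); precharges=7
Acc 12: bank2 row1 -> MISS (open row1); precharges=8
Acc 13: bank1 row4 -> MISS (open row4); precharges=9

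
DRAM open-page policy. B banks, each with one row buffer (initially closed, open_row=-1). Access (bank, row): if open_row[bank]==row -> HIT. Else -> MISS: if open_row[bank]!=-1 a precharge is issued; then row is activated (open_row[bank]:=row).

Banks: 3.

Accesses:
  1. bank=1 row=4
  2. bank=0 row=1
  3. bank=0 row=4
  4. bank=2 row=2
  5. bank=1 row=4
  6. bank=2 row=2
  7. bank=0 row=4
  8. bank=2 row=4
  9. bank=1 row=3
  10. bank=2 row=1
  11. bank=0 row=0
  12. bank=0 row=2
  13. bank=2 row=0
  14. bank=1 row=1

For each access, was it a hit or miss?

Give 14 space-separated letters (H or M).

Answer: M M M M H H H M M M M M M M

Derivation:
Acc 1: bank1 row4 -> MISS (open row4); precharges=0
Acc 2: bank0 row1 -> MISS (open row1); precharges=0
Acc 3: bank0 row4 -> MISS (open row4); precharges=1
Acc 4: bank2 row2 -> MISS (open row2); precharges=1
Acc 5: bank1 row4 -> HIT
Acc 6: bank2 row2 -> HIT
Acc 7: bank0 row4 -> HIT
Acc 8: bank2 row4 -> MISS (open row4); precharges=2
Acc 9: bank1 row3 -> MISS (open row3); precharges=3
Acc 10: bank2 row1 -> MISS (open row1); precharges=4
Acc 11: bank0 row0 -> MISS (open row0); precharges=5
Acc 12: bank0 row2 -> MISS (open row2); precharges=6
Acc 13: bank2 row0 -> MISS (open row0); precharges=7
Acc 14: bank1 row1 -> MISS (open row1); precharges=8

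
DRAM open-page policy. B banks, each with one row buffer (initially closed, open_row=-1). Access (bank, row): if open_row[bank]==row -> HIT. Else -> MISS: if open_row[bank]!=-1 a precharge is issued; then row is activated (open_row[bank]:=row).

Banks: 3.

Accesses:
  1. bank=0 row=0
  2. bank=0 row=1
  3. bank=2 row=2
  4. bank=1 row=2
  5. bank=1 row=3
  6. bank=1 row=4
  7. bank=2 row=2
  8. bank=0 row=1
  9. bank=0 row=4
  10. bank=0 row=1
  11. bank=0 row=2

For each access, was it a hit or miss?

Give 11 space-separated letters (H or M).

Acc 1: bank0 row0 -> MISS (open row0); precharges=0
Acc 2: bank0 row1 -> MISS (open row1); precharges=1
Acc 3: bank2 row2 -> MISS (open row2); precharges=1
Acc 4: bank1 row2 -> MISS (open row2); precharges=1
Acc 5: bank1 row3 -> MISS (open row3); precharges=2
Acc 6: bank1 row4 -> MISS (open row4); precharges=3
Acc 7: bank2 row2 -> HIT
Acc 8: bank0 row1 -> HIT
Acc 9: bank0 row4 -> MISS (open row4); precharges=4
Acc 10: bank0 row1 -> MISS (open row1); precharges=5
Acc 11: bank0 row2 -> MISS (open row2); precharges=6

Answer: M M M M M M H H M M M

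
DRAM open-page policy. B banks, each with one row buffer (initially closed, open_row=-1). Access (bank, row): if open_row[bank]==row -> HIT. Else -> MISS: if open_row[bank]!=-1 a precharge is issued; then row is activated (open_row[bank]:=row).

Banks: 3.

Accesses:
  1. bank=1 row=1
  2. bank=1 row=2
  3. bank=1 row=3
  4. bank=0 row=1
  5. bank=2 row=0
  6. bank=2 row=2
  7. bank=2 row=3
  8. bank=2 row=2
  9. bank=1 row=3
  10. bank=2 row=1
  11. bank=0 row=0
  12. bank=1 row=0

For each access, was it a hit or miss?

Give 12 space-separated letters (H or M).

Answer: M M M M M M M M H M M M

Derivation:
Acc 1: bank1 row1 -> MISS (open row1); precharges=0
Acc 2: bank1 row2 -> MISS (open row2); precharges=1
Acc 3: bank1 row3 -> MISS (open row3); precharges=2
Acc 4: bank0 row1 -> MISS (open row1); precharges=2
Acc 5: bank2 row0 -> MISS (open row0); precharges=2
Acc 6: bank2 row2 -> MISS (open row2); precharges=3
Acc 7: bank2 row3 -> MISS (open row3); precharges=4
Acc 8: bank2 row2 -> MISS (open row2); precharges=5
Acc 9: bank1 row3 -> HIT
Acc 10: bank2 row1 -> MISS (open row1); precharges=6
Acc 11: bank0 row0 -> MISS (open row0); precharges=7
Acc 12: bank1 row0 -> MISS (open row0); precharges=8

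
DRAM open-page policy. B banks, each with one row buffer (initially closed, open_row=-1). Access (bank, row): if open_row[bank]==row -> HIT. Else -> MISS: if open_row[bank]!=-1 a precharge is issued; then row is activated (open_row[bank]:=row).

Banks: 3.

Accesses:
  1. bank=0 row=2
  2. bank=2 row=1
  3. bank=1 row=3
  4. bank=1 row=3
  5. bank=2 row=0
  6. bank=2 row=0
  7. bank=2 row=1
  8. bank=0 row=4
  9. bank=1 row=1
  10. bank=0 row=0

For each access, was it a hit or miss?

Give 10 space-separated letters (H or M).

Answer: M M M H M H M M M M

Derivation:
Acc 1: bank0 row2 -> MISS (open row2); precharges=0
Acc 2: bank2 row1 -> MISS (open row1); precharges=0
Acc 3: bank1 row3 -> MISS (open row3); precharges=0
Acc 4: bank1 row3 -> HIT
Acc 5: bank2 row0 -> MISS (open row0); precharges=1
Acc 6: bank2 row0 -> HIT
Acc 7: bank2 row1 -> MISS (open row1); precharges=2
Acc 8: bank0 row4 -> MISS (open row4); precharges=3
Acc 9: bank1 row1 -> MISS (open row1); precharges=4
Acc 10: bank0 row0 -> MISS (open row0); precharges=5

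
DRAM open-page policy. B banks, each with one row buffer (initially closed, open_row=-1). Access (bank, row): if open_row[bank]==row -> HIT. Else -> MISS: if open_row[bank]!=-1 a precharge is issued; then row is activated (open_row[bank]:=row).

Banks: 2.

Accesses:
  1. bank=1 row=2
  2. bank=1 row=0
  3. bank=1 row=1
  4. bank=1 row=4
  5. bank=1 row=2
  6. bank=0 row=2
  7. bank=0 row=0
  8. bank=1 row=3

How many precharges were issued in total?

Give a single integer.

Acc 1: bank1 row2 -> MISS (open row2); precharges=0
Acc 2: bank1 row0 -> MISS (open row0); precharges=1
Acc 3: bank1 row1 -> MISS (open row1); precharges=2
Acc 4: bank1 row4 -> MISS (open row4); precharges=3
Acc 5: bank1 row2 -> MISS (open row2); precharges=4
Acc 6: bank0 row2 -> MISS (open row2); precharges=4
Acc 7: bank0 row0 -> MISS (open row0); precharges=5
Acc 8: bank1 row3 -> MISS (open row3); precharges=6

Answer: 6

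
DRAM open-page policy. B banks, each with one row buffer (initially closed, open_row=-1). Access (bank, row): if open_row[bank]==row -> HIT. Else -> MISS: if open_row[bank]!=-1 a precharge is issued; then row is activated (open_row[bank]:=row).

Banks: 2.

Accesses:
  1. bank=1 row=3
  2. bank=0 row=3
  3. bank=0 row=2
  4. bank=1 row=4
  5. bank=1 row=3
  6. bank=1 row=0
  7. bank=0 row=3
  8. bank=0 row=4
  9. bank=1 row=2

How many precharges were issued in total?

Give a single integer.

Answer: 7

Derivation:
Acc 1: bank1 row3 -> MISS (open row3); precharges=0
Acc 2: bank0 row3 -> MISS (open row3); precharges=0
Acc 3: bank0 row2 -> MISS (open row2); precharges=1
Acc 4: bank1 row4 -> MISS (open row4); precharges=2
Acc 5: bank1 row3 -> MISS (open row3); precharges=3
Acc 6: bank1 row0 -> MISS (open row0); precharges=4
Acc 7: bank0 row3 -> MISS (open row3); precharges=5
Acc 8: bank0 row4 -> MISS (open row4); precharges=6
Acc 9: bank1 row2 -> MISS (open row2); precharges=7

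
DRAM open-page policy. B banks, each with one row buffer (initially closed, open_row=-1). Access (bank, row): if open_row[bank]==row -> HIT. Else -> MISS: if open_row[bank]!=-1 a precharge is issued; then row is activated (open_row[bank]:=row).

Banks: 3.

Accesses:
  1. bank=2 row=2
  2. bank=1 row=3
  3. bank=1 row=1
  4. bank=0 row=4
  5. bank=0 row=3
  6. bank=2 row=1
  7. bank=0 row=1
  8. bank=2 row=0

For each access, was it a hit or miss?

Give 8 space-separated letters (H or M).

Acc 1: bank2 row2 -> MISS (open row2); precharges=0
Acc 2: bank1 row3 -> MISS (open row3); precharges=0
Acc 3: bank1 row1 -> MISS (open row1); precharges=1
Acc 4: bank0 row4 -> MISS (open row4); precharges=1
Acc 5: bank0 row3 -> MISS (open row3); precharges=2
Acc 6: bank2 row1 -> MISS (open row1); precharges=3
Acc 7: bank0 row1 -> MISS (open row1); precharges=4
Acc 8: bank2 row0 -> MISS (open row0); precharges=5

Answer: M M M M M M M M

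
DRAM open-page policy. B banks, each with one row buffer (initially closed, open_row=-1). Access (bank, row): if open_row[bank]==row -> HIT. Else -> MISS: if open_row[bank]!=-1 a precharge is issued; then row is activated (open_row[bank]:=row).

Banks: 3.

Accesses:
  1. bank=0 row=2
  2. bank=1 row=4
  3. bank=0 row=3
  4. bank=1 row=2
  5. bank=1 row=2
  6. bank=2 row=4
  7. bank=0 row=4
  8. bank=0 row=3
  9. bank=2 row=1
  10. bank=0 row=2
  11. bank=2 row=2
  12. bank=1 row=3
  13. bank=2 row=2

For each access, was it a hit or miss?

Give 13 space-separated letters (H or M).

Acc 1: bank0 row2 -> MISS (open row2); precharges=0
Acc 2: bank1 row4 -> MISS (open row4); precharges=0
Acc 3: bank0 row3 -> MISS (open row3); precharges=1
Acc 4: bank1 row2 -> MISS (open row2); precharges=2
Acc 5: bank1 row2 -> HIT
Acc 6: bank2 row4 -> MISS (open row4); precharges=2
Acc 7: bank0 row4 -> MISS (open row4); precharges=3
Acc 8: bank0 row3 -> MISS (open row3); precharges=4
Acc 9: bank2 row1 -> MISS (open row1); precharges=5
Acc 10: bank0 row2 -> MISS (open row2); precharges=6
Acc 11: bank2 row2 -> MISS (open row2); precharges=7
Acc 12: bank1 row3 -> MISS (open row3); precharges=8
Acc 13: bank2 row2 -> HIT

Answer: M M M M H M M M M M M M H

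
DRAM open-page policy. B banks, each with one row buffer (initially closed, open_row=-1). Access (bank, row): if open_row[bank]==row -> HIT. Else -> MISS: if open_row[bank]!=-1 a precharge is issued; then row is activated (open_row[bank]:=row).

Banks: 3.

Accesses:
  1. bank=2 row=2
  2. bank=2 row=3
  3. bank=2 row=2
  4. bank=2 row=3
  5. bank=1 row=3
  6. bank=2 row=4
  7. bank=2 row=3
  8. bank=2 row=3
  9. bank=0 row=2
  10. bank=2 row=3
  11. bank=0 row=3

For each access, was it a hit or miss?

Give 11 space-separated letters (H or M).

Answer: M M M M M M M H M H M

Derivation:
Acc 1: bank2 row2 -> MISS (open row2); precharges=0
Acc 2: bank2 row3 -> MISS (open row3); precharges=1
Acc 3: bank2 row2 -> MISS (open row2); precharges=2
Acc 4: bank2 row3 -> MISS (open row3); precharges=3
Acc 5: bank1 row3 -> MISS (open row3); precharges=3
Acc 6: bank2 row4 -> MISS (open row4); precharges=4
Acc 7: bank2 row3 -> MISS (open row3); precharges=5
Acc 8: bank2 row3 -> HIT
Acc 9: bank0 row2 -> MISS (open row2); precharges=5
Acc 10: bank2 row3 -> HIT
Acc 11: bank0 row3 -> MISS (open row3); precharges=6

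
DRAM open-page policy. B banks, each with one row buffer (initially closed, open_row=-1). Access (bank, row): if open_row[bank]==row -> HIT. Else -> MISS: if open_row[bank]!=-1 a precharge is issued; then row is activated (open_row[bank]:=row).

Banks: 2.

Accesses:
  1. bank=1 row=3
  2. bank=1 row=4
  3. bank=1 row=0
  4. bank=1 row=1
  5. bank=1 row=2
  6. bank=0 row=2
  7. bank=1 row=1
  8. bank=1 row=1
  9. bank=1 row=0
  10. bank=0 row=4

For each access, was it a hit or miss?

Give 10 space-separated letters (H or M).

Answer: M M M M M M M H M M

Derivation:
Acc 1: bank1 row3 -> MISS (open row3); precharges=0
Acc 2: bank1 row4 -> MISS (open row4); precharges=1
Acc 3: bank1 row0 -> MISS (open row0); precharges=2
Acc 4: bank1 row1 -> MISS (open row1); precharges=3
Acc 5: bank1 row2 -> MISS (open row2); precharges=4
Acc 6: bank0 row2 -> MISS (open row2); precharges=4
Acc 7: bank1 row1 -> MISS (open row1); precharges=5
Acc 8: bank1 row1 -> HIT
Acc 9: bank1 row0 -> MISS (open row0); precharges=6
Acc 10: bank0 row4 -> MISS (open row4); precharges=7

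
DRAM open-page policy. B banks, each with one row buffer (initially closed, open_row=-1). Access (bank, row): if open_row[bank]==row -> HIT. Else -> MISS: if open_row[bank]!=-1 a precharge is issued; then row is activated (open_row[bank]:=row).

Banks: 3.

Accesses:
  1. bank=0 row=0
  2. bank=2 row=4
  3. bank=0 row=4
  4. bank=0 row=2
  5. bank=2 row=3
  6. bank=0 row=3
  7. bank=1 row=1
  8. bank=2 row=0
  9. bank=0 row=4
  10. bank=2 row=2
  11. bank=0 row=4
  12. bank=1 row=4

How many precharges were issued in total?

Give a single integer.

Answer: 8

Derivation:
Acc 1: bank0 row0 -> MISS (open row0); precharges=0
Acc 2: bank2 row4 -> MISS (open row4); precharges=0
Acc 3: bank0 row4 -> MISS (open row4); precharges=1
Acc 4: bank0 row2 -> MISS (open row2); precharges=2
Acc 5: bank2 row3 -> MISS (open row3); precharges=3
Acc 6: bank0 row3 -> MISS (open row3); precharges=4
Acc 7: bank1 row1 -> MISS (open row1); precharges=4
Acc 8: bank2 row0 -> MISS (open row0); precharges=5
Acc 9: bank0 row4 -> MISS (open row4); precharges=6
Acc 10: bank2 row2 -> MISS (open row2); precharges=7
Acc 11: bank0 row4 -> HIT
Acc 12: bank1 row4 -> MISS (open row4); precharges=8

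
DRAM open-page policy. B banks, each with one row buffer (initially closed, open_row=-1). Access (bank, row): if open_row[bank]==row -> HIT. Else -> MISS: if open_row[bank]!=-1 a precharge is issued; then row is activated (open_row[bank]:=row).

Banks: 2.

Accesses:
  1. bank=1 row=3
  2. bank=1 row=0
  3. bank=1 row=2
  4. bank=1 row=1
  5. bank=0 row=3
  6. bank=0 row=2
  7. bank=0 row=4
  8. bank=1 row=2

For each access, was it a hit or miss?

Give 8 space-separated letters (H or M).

Answer: M M M M M M M M

Derivation:
Acc 1: bank1 row3 -> MISS (open row3); precharges=0
Acc 2: bank1 row0 -> MISS (open row0); precharges=1
Acc 3: bank1 row2 -> MISS (open row2); precharges=2
Acc 4: bank1 row1 -> MISS (open row1); precharges=3
Acc 5: bank0 row3 -> MISS (open row3); precharges=3
Acc 6: bank0 row2 -> MISS (open row2); precharges=4
Acc 7: bank0 row4 -> MISS (open row4); precharges=5
Acc 8: bank1 row2 -> MISS (open row2); precharges=6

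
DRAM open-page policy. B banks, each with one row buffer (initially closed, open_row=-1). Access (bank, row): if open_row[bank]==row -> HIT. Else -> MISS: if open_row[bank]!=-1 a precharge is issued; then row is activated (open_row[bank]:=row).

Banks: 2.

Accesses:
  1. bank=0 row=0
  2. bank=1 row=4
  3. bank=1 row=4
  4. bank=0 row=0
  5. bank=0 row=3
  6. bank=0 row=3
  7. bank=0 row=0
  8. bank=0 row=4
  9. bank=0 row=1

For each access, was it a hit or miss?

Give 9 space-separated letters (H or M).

Acc 1: bank0 row0 -> MISS (open row0); precharges=0
Acc 2: bank1 row4 -> MISS (open row4); precharges=0
Acc 3: bank1 row4 -> HIT
Acc 4: bank0 row0 -> HIT
Acc 5: bank0 row3 -> MISS (open row3); precharges=1
Acc 6: bank0 row3 -> HIT
Acc 7: bank0 row0 -> MISS (open row0); precharges=2
Acc 8: bank0 row4 -> MISS (open row4); precharges=3
Acc 9: bank0 row1 -> MISS (open row1); precharges=4

Answer: M M H H M H M M M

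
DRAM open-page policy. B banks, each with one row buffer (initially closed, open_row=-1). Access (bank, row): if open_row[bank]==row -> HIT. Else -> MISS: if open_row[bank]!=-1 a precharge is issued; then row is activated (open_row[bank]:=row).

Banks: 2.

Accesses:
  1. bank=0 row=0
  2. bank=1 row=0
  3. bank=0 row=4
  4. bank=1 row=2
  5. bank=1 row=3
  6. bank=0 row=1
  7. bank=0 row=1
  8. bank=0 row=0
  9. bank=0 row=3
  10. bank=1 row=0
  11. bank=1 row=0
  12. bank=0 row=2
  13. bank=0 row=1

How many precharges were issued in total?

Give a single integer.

Answer: 9

Derivation:
Acc 1: bank0 row0 -> MISS (open row0); precharges=0
Acc 2: bank1 row0 -> MISS (open row0); precharges=0
Acc 3: bank0 row4 -> MISS (open row4); precharges=1
Acc 4: bank1 row2 -> MISS (open row2); precharges=2
Acc 5: bank1 row3 -> MISS (open row3); precharges=3
Acc 6: bank0 row1 -> MISS (open row1); precharges=4
Acc 7: bank0 row1 -> HIT
Acc 8: bank0 row0 -> MISS (open row0); precharges=5
Acc 9: bank0 row3 -> MISS (open row3); precharges=6
Acc 10: bank1 row0 -> MISS (open row0); precharges=7
Acc 11: bank1 row0 -> HIT
Acc 12: bank0 row2 -> MISS (open row2); precharges=8
Acc 13: bank0 row1 -> MISS (open row1); precharges=9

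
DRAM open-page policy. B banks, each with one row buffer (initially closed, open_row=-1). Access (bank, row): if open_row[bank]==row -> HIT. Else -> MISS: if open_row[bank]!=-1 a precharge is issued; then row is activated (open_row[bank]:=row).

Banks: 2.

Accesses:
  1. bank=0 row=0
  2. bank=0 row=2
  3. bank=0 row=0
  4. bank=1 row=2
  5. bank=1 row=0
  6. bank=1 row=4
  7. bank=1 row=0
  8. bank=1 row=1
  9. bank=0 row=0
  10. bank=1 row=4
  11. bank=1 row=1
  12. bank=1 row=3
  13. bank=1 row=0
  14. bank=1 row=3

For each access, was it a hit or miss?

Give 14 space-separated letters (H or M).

Acc 1: bank0 row0 -> MISS (open row0); precharges=0
Acc 2: bank0 row2 -> MISS (open row2); precharges=1
Acc 3: bank0 row0 -> MISS (open row0); precharges=2
Acc 4: bank1 row2 -> MISS (open row2); precharges=2
Acc 5: bank1 row0 -> MISS (open row0); precharges=3
Acc 6: bank1 row4 -> MISS (open row4); precharges=4
Acc 7: bank1 row0 -> MISS (open row0); precharges=5
Acc 8: bank1 row1 -> MISS (open row1); precharges=6
Acc 9: bank0 row0 -> HIT
Acc 10: bank1 row4 -> MISS (open row4); precharges=7
Acc 11: bank1 row1 -> MISS (open row1); precharges=8
Acc 12: bank1 row3 -> MISS (open row3); precharges=9
Acc 13: bank1 row0 -> MISS (open row0); precharges=10
Acc 14: bank1 row3 -> MISS (open row3); precharges=11

Answer: M M M M M M M M H M M M M M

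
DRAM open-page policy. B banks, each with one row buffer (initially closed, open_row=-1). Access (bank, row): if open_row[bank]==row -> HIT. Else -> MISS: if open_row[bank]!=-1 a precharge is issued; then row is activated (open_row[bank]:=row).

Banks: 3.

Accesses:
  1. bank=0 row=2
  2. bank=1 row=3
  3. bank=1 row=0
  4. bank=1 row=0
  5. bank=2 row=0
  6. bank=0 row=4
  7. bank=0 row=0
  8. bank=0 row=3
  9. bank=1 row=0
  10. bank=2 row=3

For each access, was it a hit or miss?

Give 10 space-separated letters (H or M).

Acc 1: bank0 row2 -> MISS (open row2); precharges=0
Acc 2: bank1 row3 -> MISS (open row3); precharges=0
Acc 3: bank1 row0 -> MISS (open row0); precharges=1
Acc 4: bank1 row0 -> HIT
Acc 5: bank2 row0 -> MISS (open row0); precharges=1
Acc 6: bank0 row4 -> MISS (open row4); precharges=2
Acc 7: bank0 row0 -> MISS (open row0); precharges=3
Acc 8: bank0 row3 -> MISS (open row3); precharges=4
Acc 9: bank1 row0 -> HIT
Acc 10: bank2 row3 -> MISS (open row3); precharges=5

Answer: M M M H M M M M H M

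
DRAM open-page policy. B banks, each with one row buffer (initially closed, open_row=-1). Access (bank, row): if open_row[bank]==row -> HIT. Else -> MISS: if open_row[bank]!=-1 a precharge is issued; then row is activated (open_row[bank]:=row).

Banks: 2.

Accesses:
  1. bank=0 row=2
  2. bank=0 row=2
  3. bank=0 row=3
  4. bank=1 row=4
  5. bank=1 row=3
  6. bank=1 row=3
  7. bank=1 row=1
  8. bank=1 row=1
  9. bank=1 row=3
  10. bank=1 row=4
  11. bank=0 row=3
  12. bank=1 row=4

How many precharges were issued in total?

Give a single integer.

Acc 1: bank0 row2 -> MISS (open row2); precharges=0
Acc 2: bank0 row2 -> HIT
Acc 3: bank0 row3 -> MISS (open row3); precharges=1
Acc 4: bank1 row4 -> MISS (open row4); precharges=1
Acc 5: bank1 row3 -> MISS (open row3); precharges=2
Acc 6: bank1 row3 -> HIT
Acc 7: bank1 row1 -> MISS (open row1); precharges=3
Acc 8: bank1 row1 -> HIT
Acc 9: bank1 row3 -> MISS (open row3); precharges=4
Acc 10: bank1 row4 -> MISS (open row4); precharges=5
Acc 11: bank0 row3 -> HIT
Acc 12: bank1 row4 -> HIT

Answer: 5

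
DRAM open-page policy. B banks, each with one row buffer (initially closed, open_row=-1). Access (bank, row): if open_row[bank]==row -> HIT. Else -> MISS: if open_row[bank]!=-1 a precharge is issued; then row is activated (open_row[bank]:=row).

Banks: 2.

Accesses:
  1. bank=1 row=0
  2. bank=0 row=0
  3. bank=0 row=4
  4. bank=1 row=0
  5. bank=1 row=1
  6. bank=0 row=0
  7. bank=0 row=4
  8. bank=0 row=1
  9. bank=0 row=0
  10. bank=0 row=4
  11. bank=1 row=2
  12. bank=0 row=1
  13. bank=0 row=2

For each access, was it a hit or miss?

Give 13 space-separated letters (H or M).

Answer: M M M H M M M M M M M M M

Derivation:
Acc 1: bank1 row0 -> MISS (open row0); precharges=0
Acc 2: bank0 row0 -> MISS (open row0); precharges=0
Acc 3: bank0 row4 -> MISS (open row4); precharges=1
Acc 4: bank1 row0 -> HIT
Acc 5: bank1 row1 -> MISS (open row1); precharges=2
Acc 6: bank0 row0 -> MISS (open row0); precharges=3
Acc 7: bank0 row4 -> MISS (open row4); precharges=4
Acc 8: bank0 row1 -> MISS (open row1); precharges=5
Acc 9: bank0 row0 -> MISS (open row0); precharges=6
Acc 10: bank0 row4 -> MISS (open row4); precharges=7
Acc 11: bank1 row2 -> MISS (open row2); precharges=8
Acc 12: bank0 row1 -> MISS (open row1); precharges=9
Acc 13: bank0 row2 -> MISS (open row2); precharges=10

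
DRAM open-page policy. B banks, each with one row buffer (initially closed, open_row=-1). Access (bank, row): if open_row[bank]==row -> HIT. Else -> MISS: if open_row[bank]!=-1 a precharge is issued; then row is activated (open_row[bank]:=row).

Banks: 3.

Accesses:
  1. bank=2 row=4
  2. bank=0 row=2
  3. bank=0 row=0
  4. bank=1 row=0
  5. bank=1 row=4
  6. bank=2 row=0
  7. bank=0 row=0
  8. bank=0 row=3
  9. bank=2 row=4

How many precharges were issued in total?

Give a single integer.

Answer: 5

Derivation:
Acc 1: bank2 row4 -> MISS (open row4); precharges=0
Acc 2: bank0 row2 -> MISS (open row2); precharges=0
Acc 3: bank0 row0 -> MISS (open row0); precharges=1
Acc 4: bank1 row0 -> MISS (open row0); precharges=1
Acc 5: bank1 row4 -> MISS (open row4); precharges=2
Acc 6: bank2 row0 -> MISS (open row0); precharges=3
Acc 7: bank0 row0 -> HIT
Acc 8: bank0 row3 -> MISS (open row3); precharges=4
Acc 9: bank2 row4 -> MISS (open row4); precharges=5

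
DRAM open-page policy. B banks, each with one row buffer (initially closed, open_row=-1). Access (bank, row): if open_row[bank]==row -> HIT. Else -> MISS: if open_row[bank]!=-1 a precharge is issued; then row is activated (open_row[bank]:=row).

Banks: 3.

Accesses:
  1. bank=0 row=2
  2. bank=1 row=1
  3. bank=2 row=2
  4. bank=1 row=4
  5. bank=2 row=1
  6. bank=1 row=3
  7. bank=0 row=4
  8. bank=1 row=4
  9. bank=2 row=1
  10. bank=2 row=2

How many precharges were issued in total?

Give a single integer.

Answer: 6

Derivation:
Acc 1: bank0 row2 -> MISS (open row2); precharges=0
Acc 2: bank1 row1 -> MISS (open row1); precharges=0
Acc 3: bank2 row2 -> MISS (open row2); precharges=0
Acc 4: bank1 row4 -> MISS (open row4); precharges=1
Acc 5: bank2 row1 -> MISS (open row1); precharges=2
Acc 6: bank1 row3 -> MISS (open row3); precharges=3
Acc 7: bank0 row4 -> MISS (open row4); precharges=4
Acc 8: bank1 row4 -> MISS (open row4); precharges=5
Acc 9: bank2 row1 -> HIT
Acc 10: bank2 row2 -> MISS (open row2); precharges=6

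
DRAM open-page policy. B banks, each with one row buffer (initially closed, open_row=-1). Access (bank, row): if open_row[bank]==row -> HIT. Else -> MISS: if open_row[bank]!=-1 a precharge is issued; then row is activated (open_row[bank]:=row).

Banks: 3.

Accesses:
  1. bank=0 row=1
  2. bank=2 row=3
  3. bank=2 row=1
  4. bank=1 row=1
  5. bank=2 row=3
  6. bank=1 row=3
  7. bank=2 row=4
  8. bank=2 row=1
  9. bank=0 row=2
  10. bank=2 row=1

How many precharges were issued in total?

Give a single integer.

Acc 1: bank0 row1 -> MISS (open row1); precharges=0
Acc 2: bank2 row3 -> MISS (open row3); precharges=0
Acc 3: bank2 row1 -> MISS (open row1); precharges=1
Acc 4: bank1 row1 -> MISS (open row1); precharges=1
Acc 5: bank2 row3 -> MISS (open row3); precharges=2
Acc 6: bank1 row3 -> MISS (open row3); precharges=3
Acc 7: bank2 row4 -> MISS (open row4); precharges=4
Acc 8: bank2 row1 -> MISS (open row1); precharges=5
Acc 9: bank0 row2 -> MISS (open row2); precharges=6
Acc 10: bank2 row1 -> HIT

Answer: 6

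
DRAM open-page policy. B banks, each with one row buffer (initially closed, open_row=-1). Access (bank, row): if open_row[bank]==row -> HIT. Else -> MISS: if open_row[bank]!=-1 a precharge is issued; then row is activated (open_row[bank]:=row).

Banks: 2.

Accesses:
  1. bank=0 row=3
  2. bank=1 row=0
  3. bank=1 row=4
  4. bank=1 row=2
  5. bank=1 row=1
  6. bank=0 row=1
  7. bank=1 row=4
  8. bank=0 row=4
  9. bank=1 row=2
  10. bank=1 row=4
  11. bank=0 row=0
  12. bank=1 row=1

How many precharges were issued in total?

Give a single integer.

Acc 1: bank0 row3 -> MISS (open row3); precharges=0
Acc 2: bank1 row0 -> MISS (open row0); precharges=0
Acc 3: bank1 row4 -> MISS (open row4); precharges=1
Acc 4: bank1 row2 -> MISS (open row2); precharges=2
Acc 5: bank1 row1 -> MISS (open row1); precharges=3
Acc 6: bank0 row1 -> MISS (open row1); precharges=4
Acc 7: bank1 row4 -> MISS (open row4); precharges=5
Acc 8: bank0 row4 -> MISS (open row4); precharges=6
Acc 9: bank1 row2 -> MISS (open row2); precharges=7
Acc 10: bank1 row4 -> MISS (open row4); precharges=8
Acc 11: bank0 row0 -> MISS (open row0); precharges=9
Acc 12: bank1 row1 -> MISS (open row1); precharges=10

Answer: 10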